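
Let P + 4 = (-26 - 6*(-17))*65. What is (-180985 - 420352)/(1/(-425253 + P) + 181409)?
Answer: -22977469439/6931753332 ≈ -3.3148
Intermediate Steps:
P = 4936 (P = -4 + (-26 - 6*(-17))*65 = -4 + (-26 + 102)*65 = -4 + 76*65 = -4 + 4940 = 4936)
(-180985 - 420352)/(1/(-425253 + P) + 181409) = (-180985 - 420352)/(1/(-425253 + 4936) + 181409) = -601337/(1/(-420317) + 181409) = -601337/(-1/420317 + 181409) = -601337/76249286652/420317 = -601337*420317/76249286652 = -22977469439/6931753332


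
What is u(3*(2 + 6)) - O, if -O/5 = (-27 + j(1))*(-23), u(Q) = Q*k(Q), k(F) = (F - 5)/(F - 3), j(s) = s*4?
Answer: 18667/7 ≈ 2666.7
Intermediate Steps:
j(s) = 4*s
k(F) = (-5 + F)/(-3 + F)
u(Q) = Q*(-5 + Q)/(-3 + Q) (u(Q) = Q*((-5 + Q)/(-3 + Q)) = Q*(-5 + Q)/(-3 + Q))
O = -2645 (O = -5*(-27 + 4*1)*(-23) = -5*(-27 + 4)*(-23) = -(-115)*(-23) = -5*529 = -2645)
u(3*(2 + 6)) - O = (3*(2 + 6))*(-5 + 3*(2 + 6))/(-3 + 3*(2 + 6)) - 1*(-2645) = (3*8)*(-5 + 3*8)/(-3 + 3*8) + 2645 = 24*(-5 + 24)/(-3 + 24) + 2645 = 24*19/21 + 2645 = 24*(1/21)*19 + 2645 = 152/7 + 2645 = 18667/7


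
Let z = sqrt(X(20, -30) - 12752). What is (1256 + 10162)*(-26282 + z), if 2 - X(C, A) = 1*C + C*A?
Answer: -300087876 + 11418*I*sqrt(12170) ≈ -3.0009e+8 + 1.2596e+6*I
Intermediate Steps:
X(C, A) = 2 - C - A*C (X(C, A) = 2 - (1*C + C*A) = 2 - (C + A*C) = 2 + (-C - A*C) = 2 - C - A*C)
z = I*sqrt(12170) (z = sqrt((2 - 1*20 - 1*(-30)*20) - 12752) = sqrt((2 - 20 + 600) - 12752) = sqrt(582 - 12752) = sqrt(-12170) = I*sqrt(12170) ≈ 110.32*I)
(1256 + 10162)*(-26282 + z) = (1256 + 10162)*(-26282 + I*sqrt(12170)) = 11418*(-26282 + I*sqrt(12170)) = -300087876 + 11418*I*sqrt(12170)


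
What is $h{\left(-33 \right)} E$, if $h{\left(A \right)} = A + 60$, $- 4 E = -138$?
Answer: $\frac{1863}{2} \approx 931.5$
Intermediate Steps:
$E = \frac{69}{2}$ ($E = \left(- \frac{1}{4}\right) \left(-138\right) = \frac{69}{2} \approx 34.5$)
$h{\left(A \right)} = 60 + A$
$h{\left(-33 \right)} E = \left(60 - 33\right) \frac{69}{2} = 27 \cdot \frac{69}{2} = \frac{1863}{2}$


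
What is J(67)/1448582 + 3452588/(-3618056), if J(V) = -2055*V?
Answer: -343719304411/327565674787 ≈ -1.0493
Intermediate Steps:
J(67)/1448582 + 3452588/(-3618056) = -2055*67/1448582 + 3452588/(-3618056) = -137685*1/1448582 + 3452588*(-1/3618056) = -137685/1448582 - 863147/904514 = -343719304411/327565674787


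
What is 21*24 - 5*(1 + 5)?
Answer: 474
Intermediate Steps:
21*24 - 5*(1 + 5) = 504 - 5*6 = 504 - 30 = 474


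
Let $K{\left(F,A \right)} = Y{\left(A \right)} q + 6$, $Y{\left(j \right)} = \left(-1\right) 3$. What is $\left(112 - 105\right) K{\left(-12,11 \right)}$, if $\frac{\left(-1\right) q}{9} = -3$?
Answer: $-525$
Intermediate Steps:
$q = 27$ ($q = \left(-9\right) \left(-3\right) = 27$)
$Y{\left(j \right)} = -3$
$K{\left(F,A \right)} = -75$ ($K{\left(F,A \right)} = \left(-3\right) 27 + 6 = -81 + 6 = -75$)
$\left(112 - 105\right) K{\left(-12,11 \right)} = \left(112 - 105\right) \left(-75\right) = 7 \left(-75\right) = -525$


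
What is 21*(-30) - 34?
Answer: -664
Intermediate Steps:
21*(-30) - 34 = -630 - 34 = -664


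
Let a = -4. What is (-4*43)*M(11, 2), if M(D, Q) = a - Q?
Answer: 1032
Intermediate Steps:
M(D, Q) = -4 - Q
(-4*43)*M(11, 2) = (-4*43)*(-4 - 1*2) = -172*(-4 - 2) = -172*(-6) = 1032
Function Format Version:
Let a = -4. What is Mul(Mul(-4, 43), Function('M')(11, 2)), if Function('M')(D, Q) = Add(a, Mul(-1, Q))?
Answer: 1032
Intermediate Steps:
Function('M')(D, Q) = Add(-4, Mul(-1, Q))
Mul(Mul(-4, 43), Function('M')(11, 2)) = Mul(Mul(-4, 43), Add(-4, Mul(-1, 2))) = Mul(-172, Add(-4, -2)) = Mul(-172, -6) = 1032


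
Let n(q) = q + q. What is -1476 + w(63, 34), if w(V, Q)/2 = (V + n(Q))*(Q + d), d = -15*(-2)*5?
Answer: 46732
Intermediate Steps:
n(q) = 2*q
d = 150 (d = -3*(-10)*5 = 30*5 = 150)
w(V, Q) = 2*(150 + Q)*(V + 2*Q) (w(V, Q) = 2*((V + 2*Q)*(Q + 150)) = 2*((V + 2*Q)*(150 + Q)) = 2*((150 + Q)*(V + 2*Q)) = 2*(150 + Q)*(V + 2*Q))
-1476 + w(63, 34) = -1476 + (4*34² + 300*63 + 600*34 + 2*34*63) = -1476 + (4*1156 + 18900 + 20400 + 4284) = -1476 + (4624 + 18900 + 20400 + 4284) = -1476 + 48208 = 46732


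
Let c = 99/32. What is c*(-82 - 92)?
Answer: -8613/16 ≈ -538.31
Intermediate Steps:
c = 99/32 (c = 99*(1/32) = 99/32 ≈ 3.0938)
c*(-82 - 92) = 99*(-82 - 92)/32 = (99/32)*(-174) = -8613/16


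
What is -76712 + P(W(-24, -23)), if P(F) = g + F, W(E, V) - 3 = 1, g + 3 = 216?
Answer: -76495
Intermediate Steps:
g = 213 (g = -3 + 216 = 213)
W(E, V) = 4 (W(E, V) = 3 + 1 = 4)
P(F) = 213 + F
-76712 + P(W(-24, -23)) = -76712 + (213 + 4) = -76712 + 217 = -76495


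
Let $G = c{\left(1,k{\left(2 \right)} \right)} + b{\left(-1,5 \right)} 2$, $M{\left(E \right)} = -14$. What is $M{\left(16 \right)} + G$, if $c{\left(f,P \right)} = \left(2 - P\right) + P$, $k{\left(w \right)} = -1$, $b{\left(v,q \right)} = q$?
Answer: $-2$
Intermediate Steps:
$c{\left(f,P \right)} = 2$
$G = 12$ ($G = 2 + 5 \cdot 2 = 2 + 10 = 12$)
$M{\left(16 \right)} + G = -14 + 12 = -2$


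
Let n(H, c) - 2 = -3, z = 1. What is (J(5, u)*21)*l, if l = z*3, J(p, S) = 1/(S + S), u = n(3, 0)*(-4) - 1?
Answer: 21/2 ≈ 10.500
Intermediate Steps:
n(H, c) = -1 (n(H, c) = 2 - 3 = -1)
u = 3 (u = -1*(-4) - 1 = 4 - 1 = 3)
J(p, S) = 1/(2*S)
l = 3 (l = 1*3 = 3)
(J(5, u)*21)*l = (((½)/3)*21)*3 = (((½)*(⅓))*21)*3 = ((⅙)*21)*3 = (7/2)*3 = 21/2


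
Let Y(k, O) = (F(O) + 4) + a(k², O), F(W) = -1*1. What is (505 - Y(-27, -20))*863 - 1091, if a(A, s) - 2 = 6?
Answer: 425231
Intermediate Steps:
F(W) = -1
a(A, s) = 8 (a(A, s) = 2 + 6 = 8)
Y(k, O) = 11 (Y(k, O) = (-1 + 4) + 8 = 3 + 8 = 11)
(505 - Y(-27, -20))*863 - 1091 = (505 - 1*11)*863 - 1091 = (505 - 11)*863 - 1091 = 494*863 - 1091 = 426322 - 1091 = 425231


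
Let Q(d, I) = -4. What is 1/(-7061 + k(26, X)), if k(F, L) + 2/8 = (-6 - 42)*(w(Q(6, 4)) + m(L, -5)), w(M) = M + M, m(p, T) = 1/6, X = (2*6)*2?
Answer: -4/26741 ≈ -0.00014958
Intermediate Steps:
X = 24 (X = 12*2 = 24)
m(p, T) = ⅙
w(M) = 2*M
k(F, L) = 1503/4 (k(F, L) = -¼ + (-6 - 42)*(2*(-4) + ⅙) = -¼ - 48*(-8 + ⅙) = -¼ - 48*(-47/6) = -¼ + 376 = 1503/4)
1/(-7061 + k(26, X)) = 1/(-7061 + 1503/4) = 1/(-26741/4) = -4/26741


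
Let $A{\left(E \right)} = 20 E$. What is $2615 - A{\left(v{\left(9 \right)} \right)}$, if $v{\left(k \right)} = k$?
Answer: $2435$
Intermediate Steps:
$2615 - A{\left(v{\left(9 \right)} \right)} = 2615 - 20 \cdot 9 = 2615 - 180 = 2435$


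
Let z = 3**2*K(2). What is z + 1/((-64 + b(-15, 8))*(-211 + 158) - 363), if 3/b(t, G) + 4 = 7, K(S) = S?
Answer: 53569/2976 ≈ 18.000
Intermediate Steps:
b(t, G) = 1 (b(t, G) = 3/(-4 + 7) = 3/3 = 3*(1/3) = 1)
z = 18 (z = 3**2*2 = 9*2 = 18)
z + 1/((-64 + b(-15, 8))*(-211 + 158) - 363) = 18 + 1/((-64 + 1)*(-211 + 158) - 363) = 18 + 1/(-63*(-53) - 363) = 18 + 1/(3339 - 363) = 18 + 1/2976 = 53569/2976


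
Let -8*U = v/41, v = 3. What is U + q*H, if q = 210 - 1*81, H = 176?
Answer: 7446909/328 ≈ 22704.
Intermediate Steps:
U = -3/328 (U = -3/(8*41) = -⅛*3/41 = -3/328 ≈ -0.0091463)
q = 129 (q = 210 - 81 = 129)
U + q*H = -3/328 + 129*176 = -3/328 + 22704 = 7446909/328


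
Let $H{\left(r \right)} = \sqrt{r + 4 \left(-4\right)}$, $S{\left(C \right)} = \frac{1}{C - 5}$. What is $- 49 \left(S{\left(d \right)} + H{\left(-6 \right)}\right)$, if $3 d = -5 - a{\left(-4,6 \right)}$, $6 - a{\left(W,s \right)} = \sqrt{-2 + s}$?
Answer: $\frac{49}{8} - 49 i \sqrt{22} \approx 6.125 - 229.83 i$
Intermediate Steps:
$a{\left(W,s \right)} = 6 - \sqrt{-2 + s}$
$d = -3$ ($d = \frac{-5 - \left(6 - \sqrt{-2 + 6}\right)}{3} = \frac{-5 - \left(6 - \sqrt{4}\right)}{3} = \frac{-5 - \left(6 - 2\right)}{3} = \frac{-5 - 4}{3} = \frac{1}{3} \left(-9\right) = -3$)
$S{\left(C \right)} = \frac{1}{-5 + C}$
$H{\left(r \right)} = \sqrt{-16 + r}$ ($H{\left(r \right)} = \sqrt{r - 16} = \sqrt{-16 + r}$)
$- 49 \left(S{\left(d \right)} + H{\left(-6 \right)}\right) = - 49 \left(\frac{1}{-5 - 3} + \sqrt{-16 - 6}\right) = - 49 \left(\frac{1}{-8} + \sqrt{-22}\right) = - 49 \left(- \frac{1}{8} + i \sqrt{22}\right) = \frac{49}{8} - 49 i \sqrt{22}$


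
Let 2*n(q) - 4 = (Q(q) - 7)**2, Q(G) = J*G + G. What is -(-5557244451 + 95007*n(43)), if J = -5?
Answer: 8069989587/2 ≈ 4.0350e+9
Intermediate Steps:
Q(G) = -4*G (Q(G) = -5*G + G = -4*G)
n(q) = 2 + (-7 - 4*q)**2/2 (n(q) = 2 + (-4*q - 7)**2/2 = 2 + (-7 - 4*q)**2/2)
-(-5557244451 + 95007*n(43)) = -(-5557054437 + 95007*(7 + 4*43)**2/2) = -(-5557054437 + 95007*(7 + 172)**2/2) = -(-5557054437 + 3044119287/2) = -95007/(1/((2 + 32041/2) - 58493)) = -95007/(1/(32045/2 - 58493)) = -95007/(1/(-84941/2)) = -95007/(-2/84941) = -95007*(-84941/2) = 8069989587/2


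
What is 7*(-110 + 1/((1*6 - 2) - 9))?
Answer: -3857/5 ≈ -771.40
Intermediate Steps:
7*(-110 + 1/((1*6 - 2) - 9)) = 7*(-110 + 1/((6 - 2) - 9)) = 7*(-110 + 1/(4 - 9)) = 7*(-110 + 1/(-5)) = 7*(-110 - ⅕) = 7*(-551/5) = -3857/5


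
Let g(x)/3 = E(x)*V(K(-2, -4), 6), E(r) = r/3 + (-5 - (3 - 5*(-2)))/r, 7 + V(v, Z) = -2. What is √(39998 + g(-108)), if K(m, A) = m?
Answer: √163862/2 ≈ 202.40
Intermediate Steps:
V(v, Z) = -9 (V(v, Z) = -7 - 2 = -9)
E(r) = -18/r + r/3 (E(r) = r*(⅓) + (-5 - (3 + 10))/r = r/3 + (-5 - 1*13)/r = r/3 + (-5 - 13)/r = r/3 - 18/r = -18/r + r/3)
g(x) = -9*x + 486/x (g(x) = 3*((-18/x + x/3)*(-9)) = 3*(-3*x + 162/x) = -9*x + 486/x)
√(39998 + g(-108)) = √(39998 + (-9*(-108) + 486/(-108))) = √(39998 + (972 + 486*(-1/108))) = √(39998 + (972 - 9/2)) = √(39998 + 1935/2) = √(81931/2) = √163862/2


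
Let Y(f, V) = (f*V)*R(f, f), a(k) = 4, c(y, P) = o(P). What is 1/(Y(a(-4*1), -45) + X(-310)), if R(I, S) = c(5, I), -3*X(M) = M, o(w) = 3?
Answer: -3/1310 ≈ -0.0022901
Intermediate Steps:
X(M) = -M/3
c(y, P) = 3
R(I, S) = 3
Y(f, V) = 3*V*f (Y(f, V) = (f*V)*3 = (V*f)*3 = 3*V*f)
1/(Y(a(-4*1), -45) + X(-310)) = 1/(3*(-45)*4 - ⅓*(-310)) = 1/(-540 + 310/3) = 1/(-1310/3) = -3/1310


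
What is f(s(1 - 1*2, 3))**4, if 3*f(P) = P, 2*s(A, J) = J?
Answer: 1/16 ≈ 0.062500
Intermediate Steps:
s(A, J) = J/2
f(P) = P/3
f(s(1 - 1*2, 3))**4 = (((1/2)*3)/3)**4 = ((1/3)*(3/2))**4 = (1/2)**4 = 1/16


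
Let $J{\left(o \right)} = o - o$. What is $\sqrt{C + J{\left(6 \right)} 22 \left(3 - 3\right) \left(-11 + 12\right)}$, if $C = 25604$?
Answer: $2 \sqrt{6401} \approx 160.01$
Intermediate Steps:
$J{\left(o \right)} = 0$
$\sqrt{C + J{\left(6 \right)} 22 \left(3 - 3\right) \left(-11 + 12\right)} = \sqrt{25604 + 0 \cdot 22 \left(3 - 3\right) \left(-11 + 12\right)} = \sqrt{25604 + 0 \cdot 0 \cdot 1} = \sqrt{25604 + 0 \cdot 0} = \sqrt{25604 + 0} = \sqrt{25604} = 2 \sqrt{6401}$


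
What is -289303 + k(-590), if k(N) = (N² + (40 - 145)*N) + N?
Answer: 120157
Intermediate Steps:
k(N) = N² - 104*N (k(N) = (N² - 105*N) + N = N² - 104*N)
-289303 + k(-590) = -289303 - 590*(-104 - 590) = -289303 - 590*(-694) = -289303 + 409460 = 120157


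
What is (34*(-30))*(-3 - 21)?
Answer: 24480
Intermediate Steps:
(34*(-30))*(-3 - 21) = -1020*(-24) = 24480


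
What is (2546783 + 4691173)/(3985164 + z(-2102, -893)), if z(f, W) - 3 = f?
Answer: 7237956/3983065 ≈ 1.8172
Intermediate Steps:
z(f, W) = 3 + f
(2546783 + 4691173)/(3985164 + z(-2102, -893)) = (2546783 + 4691173)/(3985164 + (3 - 2102)) = 7237956/(3985164 - 2099) = 7237956/3983065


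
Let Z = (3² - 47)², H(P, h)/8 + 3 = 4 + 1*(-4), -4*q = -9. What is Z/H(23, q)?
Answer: -361/6 ≈ -60.167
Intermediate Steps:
q = 9/4 (q = -¼*(-9) = 9/4 ≈ 2.2500)
H(P, h) = -24 (H(P, h) = -24 + 8*(4 + 1*(-4)) = -24 + 8*(4 - 4) = -24 + 8*0 = -24 + 0 = -24)
Z = 1444 (Z = (9 - 47)² = (-38)² = 1444)
Z/H(23, q) = 1444/(-24) = 1444*(-1/24) = -361/6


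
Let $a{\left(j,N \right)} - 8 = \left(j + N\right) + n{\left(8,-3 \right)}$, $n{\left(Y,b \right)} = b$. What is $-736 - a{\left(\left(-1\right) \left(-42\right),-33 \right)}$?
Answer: $-750$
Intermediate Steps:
$a{\left(j,N \right)} = 5 + N + j$ ($a{\left(j,N \right)} = 8 - \left(3 - N - j\right) = 8 + \left(-3 + N + j\right) = 5 + N + j$)
$-736 - a{\left(\left(-1\right) \left(-42\right),-33 \right)} = -736 - \left(5 - 33 - -42\right) = -736 - \left(5 - 33 + 42\right) = -736 - 14 = -750$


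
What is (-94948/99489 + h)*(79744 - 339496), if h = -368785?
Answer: 3176779585072792/33163 ≈ 9.5793e+10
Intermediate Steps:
(-94948/99489 + h)*(79744 - 339496) = (-94948/99489 - 368785)*(79744 - 339496) = (-94948*1/99489 - 368785)*(-259752) = (-94948/99489 - 368785)*(-259752) = -36690145813/99489*(-259752) = 3176779585072792/33163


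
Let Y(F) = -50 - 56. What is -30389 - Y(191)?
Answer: -30283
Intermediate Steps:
Y(F) = -106
-30389 - Y(191) = -30389 - 1*(-106) = -30389 + 106 = -30283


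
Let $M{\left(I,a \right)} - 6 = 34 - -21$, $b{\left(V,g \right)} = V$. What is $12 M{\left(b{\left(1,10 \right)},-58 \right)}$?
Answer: $732$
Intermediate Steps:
$M{\left(I,a \right)} = 61$ ($M{\left(I,a \right)} = 6 + \left(34 - -21\right) = 6 + \left(34 + 21\right) = 6 + 55 = 61$)
$12 M{\left(b{\left(1,10 \right)},-58 \right)} = 12 \cdot 61 = 732$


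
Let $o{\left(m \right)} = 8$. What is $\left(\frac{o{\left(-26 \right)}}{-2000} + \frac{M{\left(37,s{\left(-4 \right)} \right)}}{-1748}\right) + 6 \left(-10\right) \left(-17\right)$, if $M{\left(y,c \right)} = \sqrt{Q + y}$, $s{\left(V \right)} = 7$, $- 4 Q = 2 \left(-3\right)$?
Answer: $\frac{254999}{250} - \frac{\sqrt{154}}{3496} \approx 1020.0$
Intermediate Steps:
$Q = \frac{3}{2}$ ($Q = - \frac{2 \left(-3\right)}{4} = \left(- \frac{1}{4}\right) \left(-6\right) = \frac{3}{2} \approx 1.5$)
$M{\left(y,c \right)} = \sqrt{\frac{3}{2} + y}$
$\left(\frac{o{\left(-26 \right)}}{-2000} + \frac{M{\left(37,s{\left(-4 \right)} \right)}}{-1748}\right) + 6 \left(-10\right) \left(-17\right) = \left(\frac{8}{-2000} + \frac{\frac{1}{2} \sqrt{6 + 4 \cdot 37}}{-1748}\right) + 6 \left(-10\right) \left(-17\right) = \left(8 \left(- \frac{1}{2000}\right) + \frac{\sqrt{6 + 148}}{2} \left(- \frac{1}{1748}\right)\right) - -1020 = \left(- \frac{1}{250} + \frac{\sqrt{154}}{2} \left(- \frac{1}{1748}\right)\right) + 1020 = \left(- \frac{1}{250} - \frac{\sqrt{154}}{3496}\right) + 1020 = \frac{254999}{250} - \frac{\sqrt{154}}{3496}$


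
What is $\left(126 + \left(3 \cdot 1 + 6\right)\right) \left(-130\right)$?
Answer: $-17550$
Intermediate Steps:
$\left(126 + \left(3 \cdot 1 + 6\right)\right) \left(-130\right) = \left(126 + \left(3 + 6\right)\right) \left(-130\right) = \left(126 + 9\right) \left(-130\right) = 135 \left(-130\right) = -17550$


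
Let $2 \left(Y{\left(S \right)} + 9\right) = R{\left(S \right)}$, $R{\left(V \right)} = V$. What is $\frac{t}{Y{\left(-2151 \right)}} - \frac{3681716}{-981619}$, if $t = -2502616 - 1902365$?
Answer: $\frac{2885337243494}{709710537} \approx 4065.5$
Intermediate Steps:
$t = -4404981$ ($t = -2502616 - 1902365 = -4404981$)
$Y{\left(S \right)} = -9 + \frac{S}{2}$
$\frac{t}{Y{\left(-2151 \right)}} - \frac{3681716}{-981619} = - \frac{4404981}{-9 + \frac{1}{2} \left(-2151\right)} - \frac{3681716}{-981619} = - \frac{4404981}{-9 - \frac{2151}{2}} - - \frac{3681716}{981619} = - \frac{4404981}{- \frac{2169}{2}} + \frac{3681716}{981619} = \left(-4404981\right) \left(- \frac{2}{2169}\right) + \frac{3681716}{981619} = \frac{2936654}{723} + \frac{3681716}{981619} = \frac{2885337243494}{709710537}$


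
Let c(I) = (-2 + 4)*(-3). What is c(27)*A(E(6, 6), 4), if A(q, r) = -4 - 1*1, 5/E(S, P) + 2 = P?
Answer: 30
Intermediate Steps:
E(S, P) = 5/(-2 + P)
A(q, r) = -5 (A(q, r) = -4 - 1 = -5)
c(I) = -6 (c(I) = 2*(-3) = -6)
c(27)*A(E(6, 6), 4) = -6*(-5) = 30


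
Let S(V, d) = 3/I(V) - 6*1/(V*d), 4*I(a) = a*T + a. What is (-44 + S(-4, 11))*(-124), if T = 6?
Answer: 422902/77 ≈ 5492.2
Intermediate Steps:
I(a) = 7*a/4 (I(a) = (a*6 + a)/4 = (6*a + a)/4 = (7*a)/4 = 7*a/4)
S(V, d) = 12/(7*V) - 6/(V*d) (S(V, d) = 3/((7*V/4)) - 6*1/(V*d) = 3*(4/(7*V)) - 6/(V*d) = 12/(7*V) - 6/(V*d))
(-44 + S(-4, 11))*(-124) = (-44 + (6/7)*(-7 + 2*11)/(-4*11))*(-124) = (-44 + (6/7)*(-1/4)*(1/11)*(-7 + 22))*(-124) = (-44 + (6/7)*(-1/4)*(1/11)*15)*(-124) = (-44 - 45/154)*(-124) = -6821/154*(-124) = 422902/77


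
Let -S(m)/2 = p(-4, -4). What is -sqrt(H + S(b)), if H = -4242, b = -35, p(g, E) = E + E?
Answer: -I*sqrt(4226) ≈ -65.008*I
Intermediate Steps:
p(g, E) = 2*E
S(m) = 16 (S(m) = -4*(-4) = -2*(-8) = 16)
-sqrt(H + S(b)) = -sqrt(-4242 + 16) = -sqrt(-4226) = -I*sqrt(4226)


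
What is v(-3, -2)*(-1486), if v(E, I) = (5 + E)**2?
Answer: -5944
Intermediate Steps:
v(-3, -2)*(-1486) = (5 - 3)**2*(-1486) = 2**2*(-1486) = 4*(-1486) = -5944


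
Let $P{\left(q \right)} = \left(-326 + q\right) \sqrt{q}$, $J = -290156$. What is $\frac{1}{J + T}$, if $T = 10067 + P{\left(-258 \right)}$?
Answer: $\frac{i}{- 280089 i + 584 \sqrt{258}} \approx -3.5663 \cdot 10^{-6} + 1.1944 \cdot 10^{-7} i$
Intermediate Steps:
$P{\left(q \right)} = \sqrt{q} \left(-326 + q\right)$
$T = 10067 - 584 i \sqrt{258}$ ($T = 10067 + \sqrt{-258} \left(-326 - 258\right) = 10067 + i \sqrt{258} \left(-584\right) = 10067 - 584 i \sqrt{258} \approx 10067.0 - 9380.4 i$)
$\frac{1}{J + T} = \frac{1}{-290156 + \left(10067 - 584 i \sqrt{258}\right)} = \frac{1}{-280089 - 584 i \sqrt{258}}$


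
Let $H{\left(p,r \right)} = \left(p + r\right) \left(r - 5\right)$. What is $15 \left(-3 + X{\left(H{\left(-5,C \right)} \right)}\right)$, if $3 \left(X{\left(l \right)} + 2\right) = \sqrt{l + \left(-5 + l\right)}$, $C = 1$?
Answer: $-75 + 15 \sqrt{3} \approx -49.019$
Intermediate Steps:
$H{\left(p,r \right)} = \left(-5 + r\right) \left(p + r\right)$ ($H{\left(p,r \right)} = \left(p + r\right) \left(-5 + r\right) = \left(-5 + r\right) \left(p + r\right)$)
$X{\left(l \right)} = -2 + \frac{\sqrt{-5 + 2 l}}{3}$ ($X{\left(l \right)} = -2 + \frac{\sqrt{l + \left(-5 + l\right)}}{3} = -2 + \frac{\sqrt{-5 + 2 l}}{3}$)
$15 \left(-3 + X{\left(H{\left(-5,C \right)} \right)}\right) = 15 \left(-3 - \left(2 - \frac{\sqrt{-5 + 2 \left(1^{2} - -25 - 5 - 5\right)}}{3}\right)\right) = 15 \left(-3 - \left(2 - \frac{\sqrt{-5 + 2 \left(1 + 25 - 5 - 5\right)}}{3}\right)\right) = 15 \left(-3 - \left(2 - \frac{\sqrt{-5 + 2 \cdot 16}}{3}\right)\right) = 15 \left(-3 - \left(2 - \frac{\sqrt{-5 + 32}}{3}\right)\right) = 15 \left(-3 - \left(2 - \frac{\sqrt{27}}{3}\right)\right) = 15 \left(-3 - \left(2 - \frac{3 \sqrt{3}}{3}\right)\right) = 15 \left(-3 - \left(2 - \sqrt{3}\right)\right) = 15 \left(-5 + \sqrt{3}\right) = -75 + 15 \sqrt{3}$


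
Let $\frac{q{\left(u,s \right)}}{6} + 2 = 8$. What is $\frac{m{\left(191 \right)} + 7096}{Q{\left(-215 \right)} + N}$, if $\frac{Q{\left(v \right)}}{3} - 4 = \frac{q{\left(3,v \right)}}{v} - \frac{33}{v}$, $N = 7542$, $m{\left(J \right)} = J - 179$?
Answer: $\frac{1528220}{1624101} \approx 0.94096$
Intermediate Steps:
$m{\left(J \right)} = -179 + J$
$q{\left(u,s \right)} = 36$ ($q{\left(u,s \right)} = -12 + 6 \cdot 8 = -12 + 48 = 36$)
$Q{\left(v \right)} = 12 + \frac{9}{v}$ ($Q{\left(v \right)} = 12 + 3 \left(\frac{36}{v} - \frac{33}{v}\right) = 12 + 3 \frac{3}{v} = 12 + \frac{9}{v}$)
$\frac{m{\left(191 \right)} + 7096}{Q{\left(-215 \right)} + N} = \frac{\left(-179 + 191\right) + 7096}{\left(12 + \frac{9}{-215}\right) + 7542} = \frac{12 + 7096}{\left(12 + 9 \left(- \frac{1}{215}\right)\right) + 7542} = \frac{7108}{\left(12 - \frac{9}{215}\right) + 7542} = \frac{7108}{\frac{2571}{215} + 7542} = \frac{7108}{\frac{1624101}{215}} = 7108 \cdot \frac{215}{1624101} = \frac{1528220}{1624101}$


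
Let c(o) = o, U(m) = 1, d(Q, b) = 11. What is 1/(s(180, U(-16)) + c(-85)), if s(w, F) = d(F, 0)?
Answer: -1/74 ≈ -0.013514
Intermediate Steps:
s(w, F) = 11
1/(s(180, U(-16)) + c(-85)) = 1/(11 - 85) = 1/(-74) = -1/74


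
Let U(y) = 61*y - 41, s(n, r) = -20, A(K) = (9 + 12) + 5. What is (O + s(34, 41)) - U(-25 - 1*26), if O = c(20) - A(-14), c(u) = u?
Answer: 3126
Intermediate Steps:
A(K) = 26 (A(K) = 21 + 5 = 26)
O = -6 (O = 20 - 1*26 = 20 - 26 = -6)
U(y) = -41 + 61*y
(O + s(34, 41)) - U(-25 - 1*26) = (-6 - 20) - (-41 + 61*(-25 - 1*26)) = -26 - (-41 + 61*(-25 - 26)) = -26 - (-41 + 61*(-51)) = -26 - (-41 - 3111) = -26 - 1*(-3152) = -26 + 3152 = 3126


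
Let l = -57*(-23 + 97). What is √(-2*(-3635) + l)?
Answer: 2*√763 ≈ 55.245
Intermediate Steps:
l = -4218 (l = -57*74 = -4218)
√(-2*(-3635) + l) = √(-2*(-3635) - 4218) = √(7270 - 4218) = √3052 = 2*√763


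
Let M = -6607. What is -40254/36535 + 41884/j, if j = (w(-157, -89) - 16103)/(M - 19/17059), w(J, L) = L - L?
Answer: 172459596829340522/10036203848195 ≈ 17184.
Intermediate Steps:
w(J, L) = 0
j = 274701077/112708832 (j = (0 - 16103)/(-6607 - 19/17059) = -16103/(-6607 - 19*1/17059) = -16103/(-6607 - 19/17059) = -16103/(-112708832/17059) = -16103*(-17059/112708832) = 274701077/112708832 ≈ 2.4373)
-40254/36535 + 41884/j = -40254/36535 + 41884/(274701077/112708832) = -40254*1/36535 + 41884*(112708832/274701077) = -40254/36535 + 4720696719488/274701077 = 172459596829340522/10036203848195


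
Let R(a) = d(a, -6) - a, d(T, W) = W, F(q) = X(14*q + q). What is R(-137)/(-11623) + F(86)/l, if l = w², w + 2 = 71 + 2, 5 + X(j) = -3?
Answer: -753355/58591543 ≈ -0.012858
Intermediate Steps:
X(j) = -8 (X(j) = -5 - 3 = -8)
F(q) = -8
w = 71 (w = -2 + (71 + 2) = -2 + 73 = 71)
l = 5041 (l = 71² = 5041)
R(a) = -6 - a
R(-137)/(-11623) + F(86)/l = (-6 - 1*(-137))/(-11623) - 8/5041 = (-6 + 137)*(-1/11623) - 8*1/5041 = 131*(-1/11623) - 8/5041 = -131/11623 - 8/5041 = -753355/58591543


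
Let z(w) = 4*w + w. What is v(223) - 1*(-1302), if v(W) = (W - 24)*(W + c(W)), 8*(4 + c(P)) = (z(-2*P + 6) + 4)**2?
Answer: 120002481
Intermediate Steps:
z(w) = 5*w
c(P) = -4 + (34 - 10*P)**2/8 (c(P) = -4 + (5*(-2*P + 6) + 4)**2/8 = -4 + (5*(6 - 2*P) + 4)**2/8 = -4 + ((30 - 10*P) + 4)**2/8 = -4 + (34 - 10*P)**2/8)
v(W) = (-24 + W)*(-4 + W + (-17 + 5*W)**2/2) (v(W) = (W - 24)*(W + (-4 + (-17 + 5*W)**2/2)) = (-24 + W)*(-4 + W + (-17 + 5*W)**2/2))
v(223) - 1*(-1302) = (-3372 - 384*223**2 + (25/2)*223**3 + (4313/2)*223) - 1*(-1302) = (-3372 - 384*49729 + (25/2)*11089567 + 961799/2) + 1302 = (-3372 - 19095936 + 277239175/2 + 961799/2) + 1302 = 120001179 + 1302 = 120002481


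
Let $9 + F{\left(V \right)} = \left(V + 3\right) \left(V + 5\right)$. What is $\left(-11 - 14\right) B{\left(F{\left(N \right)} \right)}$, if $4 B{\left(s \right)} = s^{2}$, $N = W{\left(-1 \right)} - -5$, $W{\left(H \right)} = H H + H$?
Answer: $- \frac{126025}{4} \approx -31506.0$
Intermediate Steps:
$W{\left(H \right)} = H + H^{2}$ ($W{\left(H \right)} = H^{2} + H = H + H^{2}$)
$N = 5$ ($N = - (1 - 1) - -5 = \left(-1\right) 0 + 5 = 0 + 5 = 5$)
$F{\left(V \right)} = -9 + \left(3 + V\right) \left(5 + V\right)$ ($F{\left(V \right)} = -9 + \left(V + 3\right) \left(V + 5\right) = -9 + \left(3 + V\right) \left(5 + V\right)$)
$B{\left(s \right)} = \frac{s^{2}}{4}$
$\left(-11 - 14\right) B{\left(F{\left(N \right)} \right)} = \left(-11 - 14\right) \frac{\left(6 + 5^{2} + 8 \cdot 5\right)^{2}}{4} = - 25 \frac{\left(6 + 25 + 40\right)^{2}}{4} = - 25 \frac{71^{2}}{4} = - 25 \cdot \frac{1}{4} \cdot 5041 = \left(-25\right) \frac{5041}{4} = - \frac{126025}{4}$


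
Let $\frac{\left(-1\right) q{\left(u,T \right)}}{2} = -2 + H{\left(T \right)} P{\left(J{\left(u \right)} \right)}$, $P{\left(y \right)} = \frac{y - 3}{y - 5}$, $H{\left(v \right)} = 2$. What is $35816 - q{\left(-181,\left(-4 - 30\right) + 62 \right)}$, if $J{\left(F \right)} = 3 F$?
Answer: $\frac{4906790}{137} \approx 35816.0$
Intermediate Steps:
$P{\left(y \right)} = \frac{-3 + y}{-5 + y}$
$q{\left(u,T \right)} = 4 - \frac{4 \left(-3 + 3 u\right)}{-5 + 3 u}$ ($q{\left(u,T \right)} = - 2 \left(-2 + 2 \frac{-3 + 3 u}{-5 + 3 u}\right) = - 2 \left(-2 + \frac{2 \left(-3 + 3 u\right)}{-5 + 3 u}\right) = 4 - \frac{4 \left(-3 + 3 u\right)}{-5 + 3 u}$)
$35816 - q{\left(-181,\left(-4 - 30\right) + 62 \right)} = 35816 - - \frac{8}{-5 + 3 \left(-181\right)} = 35816 - - \frac{8}{-5 - 543} = 35816 - - \frac{8}{-548} = 35816 - \left(-8\right) \left(- \frac{1}{548}\right) = 35816 - \frac{2}{137} = \frac{4906790}{137}$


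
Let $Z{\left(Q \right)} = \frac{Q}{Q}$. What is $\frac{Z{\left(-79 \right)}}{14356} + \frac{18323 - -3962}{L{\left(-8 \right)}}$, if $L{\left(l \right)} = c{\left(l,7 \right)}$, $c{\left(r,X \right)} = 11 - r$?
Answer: $\frac{319923479}{272764} \approx 1172.9$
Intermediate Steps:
$Z{\left(Q \right)} = 1$
$L{\left(l \right)} = 11 - l$
$\frac{Z{\left(-79 \right)}}{14356} + \frac{18323 - -3962}{L{\left(-8 \right)}} = 1 \cdot \frac{1}{14356} + \frac{18323 - -3962}{11 - -8} = 1 \cdot \frac{1}{14356} + \frac{18323 + 3962}{11 + 8} = \frac{1}{14356} + \frac{22285}{19} = \frac{319923479}{272764}$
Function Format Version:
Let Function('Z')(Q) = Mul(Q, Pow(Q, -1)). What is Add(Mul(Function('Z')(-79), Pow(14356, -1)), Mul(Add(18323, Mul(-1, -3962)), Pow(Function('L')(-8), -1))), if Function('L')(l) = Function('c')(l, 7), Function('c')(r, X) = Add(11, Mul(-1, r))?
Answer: Rational(319923479, 272764) ≈ 1172.9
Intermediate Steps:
Function('Z')(Q) = 1
Function('L')(l) = Add(11, Mul(-1, l))
Add(Mul(Function('Z')(-79), Pow(14356, -1)), Mul(Add(18323, Mul(-1, -3962)), Pow(Function('L')(-8), -1))) = Add(Mul(1, Pow(14356, -1)), Mul(Add(18323, Mul(-1, -3962)), Pow(Add(11, Mul(-1, -8)), -1))) = Add(Mul(1, Rational(1, 14356)), Mul(Add(18323, 3962), Pow(Add(11, 8), -1))) = Add(Rational(1, 14356), Mul(22285, Pow(19, -1))) = Add(Rational(1, 14356), Mul(22285, Rational(1, 19))) = Add(Rational(1, 14356), Rational(22285, 19)) = Rational(319923479, 272764)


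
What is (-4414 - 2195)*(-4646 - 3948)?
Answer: 56797746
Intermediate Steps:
(-4414 - 2195)*(-4646 - 3948) = -6609*(-8594) = 56797746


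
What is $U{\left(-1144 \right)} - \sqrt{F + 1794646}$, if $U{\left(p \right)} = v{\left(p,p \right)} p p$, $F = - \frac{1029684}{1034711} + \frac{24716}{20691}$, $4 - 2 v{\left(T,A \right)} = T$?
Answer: $751214464 - \frac{\sqrt{755356650695338297635902}}{648763797} \approx 7.5121 \cdot 10^{8}$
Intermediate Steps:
$v{\left(T,A \right)} = 2 - \frac{T}{2}$
$F = \frac{4268725432}{21409205301}$ ($F = \left(-1029684\right) \frac{1}{1034711} + 24716 \cdot \frac{1}{20691} = - \frac{1029684}{1034711} + \frac{24716}{20691} = \frac{4268725432}{21409205301} \approx 0.19939$)
$U{\left(p \right)} = p^{2} \left(2 - \frac{p}{2}\right)$ ($U{\left(p \right)} = \left(2 - \frac{p}{2}\right) p p = p \left(2 - \frac{p}{2}\right) p = p^{2} \left(2 - \frac{p}{2}\right)$)
$U{\left(-1144 \right)} - \sqrt{F + 1794646} = \frac{\left(-1144\right)^{2} \left(4 - -1144\right)}{2} - \sqrt{\frac{4268725432}{21409205301} + 1794646} = \frac{1}{2} \cdot 1308736 \left(4 + 1144\right) - \sqrt{\frac{38421948925343878}{21409205301}} = \frac{1}{2} \cdot 1308736 \cdot 1148 - \frac{\sqrt{755356650695338297635902}}{648763797} = 751214464 - \frac{\sqrt{755356650695338297635902}}{648763797}$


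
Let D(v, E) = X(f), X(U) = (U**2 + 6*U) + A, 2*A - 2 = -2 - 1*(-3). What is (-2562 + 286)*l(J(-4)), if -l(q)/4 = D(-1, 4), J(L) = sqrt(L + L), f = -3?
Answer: -68280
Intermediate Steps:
A = 3/2 (A = 1 + (-2 - 1*(-3))/2 = 1 + (-2 + 3)/2 = 1 + (1/2)*1 = 1 + 1/2 = 3/2 ≈ 1.5000)
X(U) = 3/2 + U**2 + 6*U (X(U) = (U**2 + 6*U) + 3/2 = 3/2 + U**2 + 6*U)
J(L) = sqrt(2)*sqrt(L) (J(L) = sqrt(2*L) = sqrt(2)*sqrt(L))
D(v, E) = -15/2 (D(v, E) = 3/2 + (-3)**2 + 6*(-3) = 3/2 + 9 - 18 = -15/2)
l(q) = 30 (l(q) = -4*(-15/2) = 30)
(-2562 + 286)*l(J(-4)) = (-2562 + 286)*30 = -2276*30 = -68280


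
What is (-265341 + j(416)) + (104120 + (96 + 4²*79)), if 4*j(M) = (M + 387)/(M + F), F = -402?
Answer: -8951413/56 ≈ -1.5985e+5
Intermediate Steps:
j(M) = (387 + M)/(4*(-402 + M)) (j(M) = ((M + 387)/(M - 402))/4 = ((387 + M)/(-402 + M))/4 = (387 + M)/(4*(-402 + M)))
(-265341 + j(416)) + (104120 + (96 + 4²*79)) = (-265341 + (387 + 416)/(4*(-402 + 416))) + (104120 + (96 + 4²*79)) = (-265341 + (¼)*803/14) + (104120 + (96 + 16*79)) = (-265341 + (¼)*(1/14)*803) + (104120 + (96 + 1264)) = (-265341 + 803/56) + (104120 + 1360) = -14858293/56 + 105480 = -8951413/56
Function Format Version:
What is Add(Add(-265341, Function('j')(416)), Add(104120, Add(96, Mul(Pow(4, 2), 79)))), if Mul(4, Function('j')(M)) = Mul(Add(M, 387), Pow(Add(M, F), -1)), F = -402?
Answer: Rational(-8951413, 56) ≈ -1.5985e+5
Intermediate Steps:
Function('j')(M) = Mul(Rational(1, 4), Pow(Add(-402, M), -1), Add(387, M)) (Function('j')(M) = Mul(Rational(1, 4), Mul(Add(M, 387), Pow(Add(M, -402), -1))) = Mul(Rational(1, 4), Mul(Add(387, M), Pow(Add(-402, M), -1))) = Mul(Rational(1, 4), Mul(Pow(Add(-402, M), -1), Add(387, M))) = Mul(Rational(1, 4), Pow(Add(-402, M), -1), Add(387, M)))
Add(Add(-265341, Function('j')(416)), Add(104120, Add(96, Mul(Pow(4, 2), 79)))) = Add(Add(-265341, Mul(Rational(1, 4), Pow(Add(-402, 416), -1), Add(387, 416))), Add(104120, Add(96, Mul(Pow(4, 2), 79)))) = Add(Add(-265341, Mul(Rational(1, 4), Pow(14, -1), 803)), Add(104120, Add(96, Mul(16, 79)))) = Add(Add(-265341, Mul(Rational(1, 4), Rational(1, 14), 803)), Add(104120, Add(96, 1264))) = Add(Add(-265341, Rational(803, 56)), Add(104120, 1360)) = Add(Rational(-14858293, 56), 105480) = Rational(-8951413, 56)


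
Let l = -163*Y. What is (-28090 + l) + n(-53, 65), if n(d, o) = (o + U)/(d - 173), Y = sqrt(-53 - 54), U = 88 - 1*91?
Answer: -3174201/113 - 163*I*sqrt(107) ≈ -28090.0 - 1686.1*I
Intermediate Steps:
U = -3 (U = 88 - 91 = -3)
Y = I*sqrt(107) (Y = sqrt(-107) = I*sqrt(107) ≈ 10.344*I)
n(d, o) = (-3 + o)/(-173 + d) (n(d, o) = (o - 3)/(d - 173) = (-3 + o)/(-173 + d))
l = -163*I*sqrt(107) ≈ -1686.1*I
(-28090 + l) + n(-53, 65) = (-28090 - 163*I*sqrt(107)) + (-3 + 65)/(-173 - 53) = (-28090 - 163*I*sqrt(107)) + 62/(-226) = (-28090 - 163*I*sqrt(107)) - 1/226*62 = (-28090 - 163*I*sqrt(107)) - 31/113 = -3174201/113 - 163*I*sqrt(107)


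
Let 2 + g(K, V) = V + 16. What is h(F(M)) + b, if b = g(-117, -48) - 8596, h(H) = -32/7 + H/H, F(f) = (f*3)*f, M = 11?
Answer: -60435/7 ≈ -8633.6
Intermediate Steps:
F(f) = 3*f² (F(f) = (3*f)*f = 3*f²)
g(K, V) = 14 + V (g(K, V) = -2 + (V + 16) = -2 + (16 + V) = 14 + V)
h(H) = -25/7 (h(H) = -32*⅐ + 1 = -32/7 + 1 = -25/7)
b = -8630 (b = (14 - 48) - 8596 = -34 - 8596 = -8630)
h(F(M)) + b = -25/7 - 8630 = -60435/7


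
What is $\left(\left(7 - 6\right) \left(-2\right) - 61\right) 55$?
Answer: $-3465$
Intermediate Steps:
$\left(\left(7 - 6\right) \left(-2\right) - 61\right) 55 = \left(1 \left(-2\right) - 61\right) 55 = \left(-2 - 61\right) 55 = \left(-63\right) 55 = -3465$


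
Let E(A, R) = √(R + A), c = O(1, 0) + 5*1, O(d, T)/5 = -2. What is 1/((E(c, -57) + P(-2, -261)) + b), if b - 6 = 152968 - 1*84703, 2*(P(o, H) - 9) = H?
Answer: 272598/18577417649 - 4*I*√62/18577417649 ≈ 1.4674e-5 - 1.6954e-9*I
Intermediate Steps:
O(d, T) = -10 (O(d, T) = 5*(-2) = -10)
P(o, H) = 9 + H/2
b = 68271 (b = 6 + (152968 - 1*84703) = 6 + (152968 - 84703) = 6 + 68265 = 68271)
c = -5 (c = -10 + 5*1 = -10 + 5 = -5)
E(A, R) = √(A + R)
1/((E(c, -57) + P(-2, -261)) + b) = 1/((√(-5 - 57) + (9 + (½)*(-261))) + 68271) = 1/((√(-62) + (9 - 261/2)) + 68271) = 1/((I*√62 - 243/2) + 68271) = 1/((-243/2 + I*√62) + 68271) = 1/(136299/2 + I*√62)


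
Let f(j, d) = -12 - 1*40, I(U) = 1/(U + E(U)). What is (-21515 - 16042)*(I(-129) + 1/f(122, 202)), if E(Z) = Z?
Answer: 149265/172 ≈ 867.82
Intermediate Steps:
I(U) = 1/(2*U) (I(U) = 1/(U + U) = 1/(2*U))
f(j, d) = -52 (f(j, d) = -12 - 40 = -52)
(-21515 - 16042)*(I(-129) + 1/f(122, 202)) = (-21515 - 16042)*((1/2)/(-129) + 1/(-52)) = -37557*((1/2)*(-1/129) - 1/52) = -37557*(-1/258 - 1/52) = -37557*(-155/6708) = 149265/172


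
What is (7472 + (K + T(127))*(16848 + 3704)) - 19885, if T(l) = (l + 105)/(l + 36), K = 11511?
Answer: 38564318481/163 ≈ 2.3659e+8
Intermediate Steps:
T(l) = (105 + l)/(36 + l)
(7472 + (K + T(127))*(16848 + 3704)) - 19885 = (7472 + (11511 + (105 + 127)/(36 + 127))*(16848 + 3704)) - 19885 = (7472 + (11511 + 232/163)*20552) - 19885 = (7472 + (1876525/163)*20552) - 19885 = (7472 + 38566341800/163) - 19885 = 38567559736/163 - 19885 = 38564318481/163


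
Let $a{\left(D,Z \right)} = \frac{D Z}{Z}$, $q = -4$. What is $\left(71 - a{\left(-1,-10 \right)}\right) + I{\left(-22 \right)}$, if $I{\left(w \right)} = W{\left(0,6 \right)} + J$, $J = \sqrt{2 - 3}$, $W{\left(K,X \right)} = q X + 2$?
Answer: $50 + i \approx 50.0 + 1.0 i$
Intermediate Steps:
$a{\left(D,Z \right)} = D$
$W{\left(K,X \right)} = 2 - 4 X$ ($W{\left(K,X \right)} = - 4 X + 2 = 2 - 4 X$)
$J = i$ ($J = \sqrt{-1} = i \approx 1.0 i$)
$I{\left(w \right)} = -22 + i$ ($I{\left(w \right)} = \left(2 - 24\right) + i = -22 + i$)
$\left(71 - a{\left(-1,-10 \right)}\right) + I{\left(-22 \right)} = \left(71 - -1\right) - \left(22 - i\right) = \left(71 + 1\right) - \left(22 - i\right) = 72 - \left(22 - i\right) = 50 + i$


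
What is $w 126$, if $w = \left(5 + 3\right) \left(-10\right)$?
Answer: $-10080$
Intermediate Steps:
$w = -80$ ($w = 8 \left(-10\right) = -80$)
$w 126 = \left(-80\right) 126 = -10080$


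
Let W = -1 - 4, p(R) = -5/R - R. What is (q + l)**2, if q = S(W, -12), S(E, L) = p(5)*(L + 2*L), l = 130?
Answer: 119716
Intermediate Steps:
p(R) = -R - 5/R
W = -5
S(E, L) = -18*L (S(E, L) = (-1*5 - 5/5)*(L + 2*L) = (-5 - 5*1/5)*(3*L) = (-5 - 1)*(3*L) = -18*L)
q = 216 (q = -18*(-12) = 216)
(q + l)**2 = (216 + 130)**2 = 346**2 = 119716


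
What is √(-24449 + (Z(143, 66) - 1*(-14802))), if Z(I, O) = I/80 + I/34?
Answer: I*√1114500365/340 ≈ 98.189*I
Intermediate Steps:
Z(I, O) = 57*I/1360 (Z(I, O) = I*(1/80) + I*(1/34) = I/80 + I/34 = 57*I/1360)
√(-24449 + (Z(143, 66) - 1*(-14802))) = √(-24449 + ((57/1360)*143 - 1*(-14802))) = √(-24449 + (8151/1360 + 14802)) = √(-24449 + 20138871/1360) = √(-13111769/1360) = I*√1114500365/340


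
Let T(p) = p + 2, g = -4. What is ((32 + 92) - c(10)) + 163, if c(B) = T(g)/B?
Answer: 1436/5 ≈ 287.20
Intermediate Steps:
T(p) = 2 + p
c(B) = -2/B (c(B) = (2 - 4)/B = -2/B)
((32 + 92) - c(10)) + 163 = ((32 + 92) - (-2)/10) + 163 = (124 - (-2)/10) + 163 = (124 - 1*(-⅕)) + 163 = (124 + ⅕) + 163 = 621/5 + 163 = 1436/5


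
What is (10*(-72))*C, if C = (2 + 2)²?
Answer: -11520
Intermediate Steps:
C = 16 (C = 4² = 16)
(10*(-72))*C = (10*(-72))*16 = -720*16 = -11520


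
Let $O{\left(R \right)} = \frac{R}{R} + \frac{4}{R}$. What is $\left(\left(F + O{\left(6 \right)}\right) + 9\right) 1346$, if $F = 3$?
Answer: $\frac{55186}{3} \approx 18395.0$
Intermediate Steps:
$O{\left(R \right)} = 1 + \frac{4}{R}$
$\left(\left(F + O{\left(6 \right)}\right) + 9\right) 1346 = \left(\left(3 + \frac{4 + 6}{6}\right) + 9\right) 1346 = \left(\left(3 + \frac{1}{6} \cdot 10\right) + 9\right) 1346 = \left(\left(3 + \frac{5}{3}\right) + 9\right) 1346 = \left(\frac{14}{3} + 9\right) 1346 = \frac{41}{3} \cdot 1346 = \frac{55186}{3}$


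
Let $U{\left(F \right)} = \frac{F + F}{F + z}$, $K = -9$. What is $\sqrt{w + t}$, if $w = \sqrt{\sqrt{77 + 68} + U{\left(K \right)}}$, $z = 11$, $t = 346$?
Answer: $\sqrt{346 + \sqrt{-9 + \sqrt{145}}} \approx 18.648$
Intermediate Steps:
$U{\left(F \right)} = \frac{2 F}{11 + F}$ ($U{\left(F \right)} = \frac{F + F}{F + 11} = \frac{2 F}{11 + F}$)
$w = \sqrt{-9 + \sqrt{145}}$ ($w = \sqrt{\sqrt{77 + 68} + 2 \left(-9\right) \frac{1}{11 - 9}} = \sqrt{\sqrt{145} + 2 \left(-9\right) \frac{1}{2}} = \sqrt{\sqrt{145} - 9} = \sqrt{-9 + \sqrt{145}} \approx 1.744$)
$\sqrt{w + t} = \sqrt{\sqrt{-9 + \sqrt{145}} + 346} = \sqrt{346 + \sqrt{-9 + \sqrt{145}}}$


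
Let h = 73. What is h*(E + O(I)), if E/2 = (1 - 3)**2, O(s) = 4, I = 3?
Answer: 876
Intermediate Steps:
E = 8 (E = 2*(1 - 3)**2 = 2*(-2)**2 = 2*4 = 8)
h*(E + O(I)) = 73*(8 + 4) = 73*12 = 876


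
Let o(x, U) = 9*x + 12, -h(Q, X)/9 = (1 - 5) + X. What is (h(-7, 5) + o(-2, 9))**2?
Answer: 225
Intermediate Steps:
h(Q, X) = 36 - 9*X (h(Q, X) = -9*((1 - 5) + X) = -9*(-4 + X) = 36 - 9*X)
o(x, U) = 12 + 9*x
(h(-7, 5) + o(-2, 9))**2 = ((36 - 9*5) + (12 + 9*(-2)))**2 = ((36 - 45) + (12 - 18))**2 = (-9 - 6)**2 = (-15)**2 = 225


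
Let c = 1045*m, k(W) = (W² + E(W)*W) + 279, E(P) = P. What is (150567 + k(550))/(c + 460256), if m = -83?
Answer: 755846/373521 ≈ 2.0236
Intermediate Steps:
k(W) = 279 + 2*W² (k(W) = (W² + W*W) + 279 = (W² + W²) + 279 = 2*W² + 279 = 279 + 2*W²)
c = -86735 (c = 1045*(-83) = -86735)
(150567 + k(550))/(c + 460256) = (150567 + (279 + 2*550²))/(-86735 + 460256) = (150567 + (279 + 2*302500))/373521 = (150567 + (279 + 605000))*(1/373521) = (150567 + 605279)*(1/373521) = 755846*(1/373521) = 755846/373521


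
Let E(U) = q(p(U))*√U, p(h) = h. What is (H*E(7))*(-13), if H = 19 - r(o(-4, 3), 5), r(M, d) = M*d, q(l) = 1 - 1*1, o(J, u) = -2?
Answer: 0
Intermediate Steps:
q(l) = 0 (q(l) = 1 - 1 = 0)
E(U) = 0 (E(U) = 0*√U = 0)
H = 29 (H = 19 - (-2)*5 = 19 - 1*(-10) = 19 + 10 = 29)
(H*E(7))*(-13) = (29*0)*(-13) = 0*(-13) = 0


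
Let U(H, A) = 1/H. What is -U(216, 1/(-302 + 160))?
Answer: -1/216 ≈ -0.0046296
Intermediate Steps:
-U(216, 1/(-302 + 160)) = -1/216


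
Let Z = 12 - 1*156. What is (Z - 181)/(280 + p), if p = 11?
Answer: -325/291 ≈ -1.1168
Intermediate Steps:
Z = -144 (Z = 12 - 156 = -144)
(Z - 181)/(280 + p) = (-144 - 181)/(280 + 11) = -325/291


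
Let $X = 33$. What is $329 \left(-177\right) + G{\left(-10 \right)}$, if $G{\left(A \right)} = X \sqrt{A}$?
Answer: $-58233 + 33 i \sqrt{10} \approx -58233.0 + 104.36 i$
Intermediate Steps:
$G{\left(A \right)} = 33 \sqrt{A}$
$329 \left(-177\right) + G{\left(-10 \right)} = 329 \left(-177\right) + 33 \sqrt{-10} = -58233 + 33 i \sqrt{10}$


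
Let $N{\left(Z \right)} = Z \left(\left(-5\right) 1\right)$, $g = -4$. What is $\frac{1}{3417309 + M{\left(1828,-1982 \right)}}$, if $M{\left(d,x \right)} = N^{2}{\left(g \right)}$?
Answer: $\frac{1}{3417709} \approx 2.9259 \cdot 10^{-7}$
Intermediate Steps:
$N{\left(Z \right)} = - 5 Z$ ($N{\left(Z \right)} = Z \left(-5\right) = - 5 Z$)
$M{\left(d,x \right)} = 400$ ($M{\left(d,x \right)} = \left(\left(-5\right) \left(-4\right)\right)^{2} = 20^{2} = 400$)
$\frac{1}{3417309 + M{\left(1828,-1982 \right)}} = \frac{1}{3417309 + 400} = \frac{1}{3417709}$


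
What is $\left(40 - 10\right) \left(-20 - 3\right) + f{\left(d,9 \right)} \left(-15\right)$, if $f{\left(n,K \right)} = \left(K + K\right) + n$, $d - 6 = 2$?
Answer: $-1080$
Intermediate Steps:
$d = 8$ ($d = 6 + 2 = 8$)
$f{\left(n,K \right)} = n + 2 K$ ($f{\left(n,K \right)} = 2 K + n = n + 2 K$)
$\left(40 - 10\right) \left(-20 - 3\right) + f{\left(d,9 \right)} \left(-15\right) = \left(40 - 10\right) \left(-20 - 3\right) + \left(8 + 2 \cdot 9\right) \left(-15\right) = 30 \left(-23\right) + \left(8 + 18\right) \left(-15\right) = -690 + 26 \left(-15\right) = -690 - 390 = -1080$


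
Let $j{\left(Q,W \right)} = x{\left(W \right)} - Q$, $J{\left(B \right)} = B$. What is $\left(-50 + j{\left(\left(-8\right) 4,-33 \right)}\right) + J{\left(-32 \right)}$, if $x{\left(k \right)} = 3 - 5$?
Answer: $-52$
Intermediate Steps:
$x{\left(k \right)} = -2$ ($x{\left(k \right)} = 3 - 5 = -2$)
$j{\left(Q,W \right)} = -2 - Q$
$\left(-50 + j{\left(\left(-8\right) 4,-33 \right)}\right) + J{\left(-32 \right)} = \left(-50 - \left(2 - 32\right)\right) - 32 = \left(-50 - -30\right) - 32 = \left(-50 + \left(-2 + 32\right)\right) - 32 = \left(-50 + 30\right) - 32 = -20 - 32 = -52$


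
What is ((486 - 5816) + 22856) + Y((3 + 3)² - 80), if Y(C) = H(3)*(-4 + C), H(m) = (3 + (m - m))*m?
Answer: 17094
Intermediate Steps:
H(m) = 3*m (H(m) = (3 + 0)*m = 3*m)
Y(C) = -36 + 9*C (Y(C) = (3*3)*(-4 + C) = 9*(-4 + C) = -36 + 9*C)
((486 - 5816) + 22856) + Y((3 + 3)² - 80) = ((486 - 5816) + 22856) + (-36 + 9*((3 + 3)² - 80)) = (-5330 + 22856) + (-36 + 9*(6² - 80)) = 17526 + (-36 + 9*(36 - 80)) = 17526 + (-36 + 9*(-44)) = 17526 + (-36 - 396) = 17526 - 432 = 17094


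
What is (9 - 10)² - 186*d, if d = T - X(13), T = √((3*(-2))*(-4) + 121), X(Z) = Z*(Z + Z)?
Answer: 62869 - 186*√145 ≈ 60629.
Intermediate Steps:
X(Z) = 2*Z² (X(Z) = Z*(2*Z) = 2*Z²)
T = √145 (T = √(-6*(-4) + 121) = √(24 + 121) = √145 ≈ 12.042)
d = -338 + √145 (d = √145 - 2*13² = √145 - 2*169 = √145 - 1*338 = √145 - 338 = -338 + √145 ≈ -325.96)
(9 - 10)² - 186*d = (9 - 10)² - 186*(-338 + √145) = (-1)² + (62868 - 186*√145) = 1 + (62868 - 186*√145) = 62869 - 186*√145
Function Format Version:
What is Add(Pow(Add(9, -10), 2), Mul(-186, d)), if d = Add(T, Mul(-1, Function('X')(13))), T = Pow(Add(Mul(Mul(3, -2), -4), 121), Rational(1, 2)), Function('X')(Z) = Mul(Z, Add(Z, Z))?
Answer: Add(62869, Mul(-186, Pow(145, Rational(1, 2)))) ≈ 60629.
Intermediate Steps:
Function('X')(Z) = Mul(2, Pow(Z, 2)) (Function('X')(Z) = Mul(Z, Mul(2, Z)) = Mul(2, Pow(Z, 2)))
T = Pow(145, Rational(1, 2)) (T = Pow(Add(Mul(-6, -4), 121), Rational(1, 2)) = Pow(Add(24, 121), Rational(1, 2)) = Pow(145, Rational(1, 2)) ≈ 12.042)
d = Add(-338, Pow(145, Rational(1, 2))) (d = Add(Pow(145, Rational(1, 2)), Mul(-1, Mul(2, Pow(13, 2)))) = Add(Pow(145, Rational(1, 2)), Mul(-1, Mul(2, 169))) = Add(Pow(145, Rational(1, 2)), Mul(-1, 338)) = Add(Pow(145, Rational(1, 2)), -338) = Add(-338, Pow(145, Rational(1, 2))) ≈ -325.96)
Add(Pow(Add(9, -10), 2), Mul(-186, d)) = Add(Pow(Add(9, -10), 2), Mul(-186, Add(-338, Pow(145, Rational(1, 2))))) = Add(Pow(-1, 2), Add(62868, Mul(-186, Pow(145, Rational(1, 2))))) = Add(1, Add(62868, Mul(-186, Pow(145, Rational(1, 2))))) = Add(62869, Mul(-186, Pow(145, Rational(1, 2))))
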